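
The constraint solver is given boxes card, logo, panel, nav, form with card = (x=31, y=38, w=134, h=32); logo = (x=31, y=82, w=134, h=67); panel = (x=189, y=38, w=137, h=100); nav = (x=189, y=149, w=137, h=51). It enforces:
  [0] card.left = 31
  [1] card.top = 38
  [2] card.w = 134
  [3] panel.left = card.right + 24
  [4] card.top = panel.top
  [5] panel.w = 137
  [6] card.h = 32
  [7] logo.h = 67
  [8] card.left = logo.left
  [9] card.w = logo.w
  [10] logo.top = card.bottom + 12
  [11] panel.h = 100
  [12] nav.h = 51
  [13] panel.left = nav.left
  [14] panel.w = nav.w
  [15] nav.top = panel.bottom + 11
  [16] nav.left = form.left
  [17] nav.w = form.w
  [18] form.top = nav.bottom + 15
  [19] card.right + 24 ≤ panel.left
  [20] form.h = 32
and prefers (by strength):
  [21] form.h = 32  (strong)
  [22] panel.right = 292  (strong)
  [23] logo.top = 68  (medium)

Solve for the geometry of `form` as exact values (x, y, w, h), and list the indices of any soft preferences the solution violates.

1. form.x = 189  [nav.left = form.left]
2. form.w = 137  [nav.w = form.w]
3. form.y = 215  [form.top = nav.bottom + 15]
4. form.h = 32  [form.h = 32]

form = (x=189, y=215, w=137, h=32)
violated soft preferences: 22, 23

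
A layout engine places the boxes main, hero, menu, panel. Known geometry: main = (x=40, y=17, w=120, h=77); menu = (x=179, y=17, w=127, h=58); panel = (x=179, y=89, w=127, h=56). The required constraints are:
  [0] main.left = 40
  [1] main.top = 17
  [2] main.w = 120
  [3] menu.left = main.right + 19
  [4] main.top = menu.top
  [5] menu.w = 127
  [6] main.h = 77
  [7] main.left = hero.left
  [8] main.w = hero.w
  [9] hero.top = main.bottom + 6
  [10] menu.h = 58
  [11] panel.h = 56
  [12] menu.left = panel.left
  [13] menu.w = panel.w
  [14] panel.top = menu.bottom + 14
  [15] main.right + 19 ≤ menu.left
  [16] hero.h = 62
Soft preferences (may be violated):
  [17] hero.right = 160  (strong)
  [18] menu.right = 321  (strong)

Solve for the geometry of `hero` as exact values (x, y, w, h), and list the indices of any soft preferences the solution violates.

1. hero.x = 40  [main.left = hero.left]
2. hero.w = 120  [main.w = hero.w]
3. hero.y = 100  [hero.top = main.bottom + 6]
4. hero.h = 62  [hero.h = 62]

hero = (x=40, y=100, w=120, h=62)
violated soft preferences: 18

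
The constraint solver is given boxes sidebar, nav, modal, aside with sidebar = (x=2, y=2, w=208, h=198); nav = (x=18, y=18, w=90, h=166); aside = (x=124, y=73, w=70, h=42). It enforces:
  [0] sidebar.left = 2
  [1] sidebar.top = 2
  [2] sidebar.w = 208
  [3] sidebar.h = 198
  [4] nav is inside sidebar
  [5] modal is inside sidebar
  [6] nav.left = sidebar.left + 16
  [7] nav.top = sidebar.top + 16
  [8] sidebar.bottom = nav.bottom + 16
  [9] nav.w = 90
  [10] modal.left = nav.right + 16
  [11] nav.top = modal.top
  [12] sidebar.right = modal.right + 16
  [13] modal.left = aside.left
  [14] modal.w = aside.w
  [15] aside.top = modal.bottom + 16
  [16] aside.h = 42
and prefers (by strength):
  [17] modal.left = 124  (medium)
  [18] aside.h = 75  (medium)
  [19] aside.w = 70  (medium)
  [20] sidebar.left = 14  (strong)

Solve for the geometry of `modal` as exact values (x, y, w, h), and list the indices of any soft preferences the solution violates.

modal = (x=124, y=18, w=70, h=39)
violated soft preferences: 18, 20

1. modal.x = 124  [modal.left = nav.right + 16]
2. modal.y = 18  [nav.top = modal.top]
3. modal.w = 70  [sidebar.right = modal.right + 16]
4. modal.h = 39  [aside.top = modal.bottom + 16]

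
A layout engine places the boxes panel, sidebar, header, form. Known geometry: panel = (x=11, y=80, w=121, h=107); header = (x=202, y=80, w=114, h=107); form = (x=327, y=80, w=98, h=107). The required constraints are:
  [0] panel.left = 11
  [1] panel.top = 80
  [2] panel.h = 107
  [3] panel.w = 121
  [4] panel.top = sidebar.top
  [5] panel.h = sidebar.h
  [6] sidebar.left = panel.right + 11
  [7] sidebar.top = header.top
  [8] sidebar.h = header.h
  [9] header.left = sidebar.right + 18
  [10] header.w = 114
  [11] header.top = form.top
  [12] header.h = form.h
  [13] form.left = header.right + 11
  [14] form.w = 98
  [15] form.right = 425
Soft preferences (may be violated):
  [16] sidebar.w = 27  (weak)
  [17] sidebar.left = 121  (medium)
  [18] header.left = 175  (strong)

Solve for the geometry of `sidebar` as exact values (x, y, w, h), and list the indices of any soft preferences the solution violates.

sidebar = (x=143, y=80, w=41, h=107)
violated soft preferences: 16, 17, 18

1. sidebar.y = 80  [panel.top = sidebar.top]
2. sidebar.h = 107  [panel.h = sidebar.h]
3. sidebar.x = 143  [sidebar.left = panel.right + 11]
4. sidebar.w = 41  [header.left = sidebar.right + 18]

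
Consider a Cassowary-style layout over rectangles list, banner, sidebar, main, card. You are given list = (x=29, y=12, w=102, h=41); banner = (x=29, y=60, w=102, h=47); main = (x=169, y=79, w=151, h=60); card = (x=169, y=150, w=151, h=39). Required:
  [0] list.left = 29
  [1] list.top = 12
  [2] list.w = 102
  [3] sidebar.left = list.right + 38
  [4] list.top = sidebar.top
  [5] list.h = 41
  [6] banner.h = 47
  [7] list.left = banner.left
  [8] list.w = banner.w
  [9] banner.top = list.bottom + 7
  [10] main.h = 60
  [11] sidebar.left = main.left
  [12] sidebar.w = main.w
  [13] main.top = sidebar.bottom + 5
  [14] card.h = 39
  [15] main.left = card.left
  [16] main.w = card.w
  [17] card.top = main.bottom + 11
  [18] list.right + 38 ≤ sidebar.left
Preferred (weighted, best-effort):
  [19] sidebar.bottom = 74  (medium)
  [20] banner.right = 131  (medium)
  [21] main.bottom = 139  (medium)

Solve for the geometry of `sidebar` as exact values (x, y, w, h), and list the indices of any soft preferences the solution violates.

1. sidebar.x = 169  [sidebar.left = list.right + 38]
2. sidebar.y = 12  [list.top = sidebar.top]
3. sidebar.w = 151  [sidebar.w = main.w]
4. sidebar.h = 62  [main.top = sidebar.bottom + 5]

sidebar = (x=169, y=12, w=151, h=62)
violated soft preferences: none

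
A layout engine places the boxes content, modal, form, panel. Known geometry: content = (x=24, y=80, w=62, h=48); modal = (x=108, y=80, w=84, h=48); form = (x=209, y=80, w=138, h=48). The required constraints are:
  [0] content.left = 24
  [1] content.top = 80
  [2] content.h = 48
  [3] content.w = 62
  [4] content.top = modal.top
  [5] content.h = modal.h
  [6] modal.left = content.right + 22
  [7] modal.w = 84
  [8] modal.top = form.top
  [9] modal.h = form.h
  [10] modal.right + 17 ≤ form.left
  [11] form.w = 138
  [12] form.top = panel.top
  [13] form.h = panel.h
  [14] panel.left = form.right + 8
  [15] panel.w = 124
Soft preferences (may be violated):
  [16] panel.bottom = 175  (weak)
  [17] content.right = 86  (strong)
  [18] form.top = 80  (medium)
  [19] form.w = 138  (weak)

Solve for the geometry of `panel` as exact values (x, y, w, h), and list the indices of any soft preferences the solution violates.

1. panel.y = 80  [form.top = panel.top]
2. panel.h = 48  [form.h = panel.h]
3. panel.x = 355  [panel.left = form.right + 8]
4. panel.w = 124  [panel.w = 124]

panel = (x=355, y=80, w=124, h=48)
violated soft preferences: 16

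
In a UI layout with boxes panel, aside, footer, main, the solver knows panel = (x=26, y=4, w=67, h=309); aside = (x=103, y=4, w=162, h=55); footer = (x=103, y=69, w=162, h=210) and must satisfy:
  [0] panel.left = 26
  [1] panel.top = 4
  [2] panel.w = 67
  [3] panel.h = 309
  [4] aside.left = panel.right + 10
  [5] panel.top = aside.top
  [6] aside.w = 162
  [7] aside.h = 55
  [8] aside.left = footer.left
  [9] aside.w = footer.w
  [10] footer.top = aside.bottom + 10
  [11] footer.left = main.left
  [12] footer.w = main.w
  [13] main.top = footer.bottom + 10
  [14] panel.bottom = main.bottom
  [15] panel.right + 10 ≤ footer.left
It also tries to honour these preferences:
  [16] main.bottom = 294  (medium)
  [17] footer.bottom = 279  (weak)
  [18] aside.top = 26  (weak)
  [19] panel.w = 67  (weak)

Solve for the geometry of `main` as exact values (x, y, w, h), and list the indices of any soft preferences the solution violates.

1. main.x = 103  [footer.left = main.left]
2. main.w = 162  [footer.w = main.w]
3. main.y = 289  [main.top = footer.bottom + 10]
4. main.h = 24  [panel.bottom = main.bottom]

main = (x=103, y=289, w=162, h=24)
violated soft preferences: 16, 18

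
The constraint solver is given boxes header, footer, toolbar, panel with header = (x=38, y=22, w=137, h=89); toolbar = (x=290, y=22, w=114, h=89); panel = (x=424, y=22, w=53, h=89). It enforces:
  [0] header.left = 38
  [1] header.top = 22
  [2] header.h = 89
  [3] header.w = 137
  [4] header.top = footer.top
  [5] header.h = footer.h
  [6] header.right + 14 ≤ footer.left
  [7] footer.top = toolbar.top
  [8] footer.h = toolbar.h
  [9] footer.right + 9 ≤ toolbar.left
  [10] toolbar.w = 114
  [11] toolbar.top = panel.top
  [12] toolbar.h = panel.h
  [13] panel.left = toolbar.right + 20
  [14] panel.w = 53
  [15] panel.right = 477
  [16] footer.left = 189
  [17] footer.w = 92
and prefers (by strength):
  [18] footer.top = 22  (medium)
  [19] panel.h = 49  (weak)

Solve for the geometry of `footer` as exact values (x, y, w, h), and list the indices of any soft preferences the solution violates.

1. footer.y = 22  [header.top = footer.top]
2. footer.h = 89  [header.h = footer.h]
3. footer.x = 189  [footer.left = 189]
4. footer.w = 92  [footer.w = 92]

footer = (x=189, y=22, w=92, h=89)
violated soft preferences: 19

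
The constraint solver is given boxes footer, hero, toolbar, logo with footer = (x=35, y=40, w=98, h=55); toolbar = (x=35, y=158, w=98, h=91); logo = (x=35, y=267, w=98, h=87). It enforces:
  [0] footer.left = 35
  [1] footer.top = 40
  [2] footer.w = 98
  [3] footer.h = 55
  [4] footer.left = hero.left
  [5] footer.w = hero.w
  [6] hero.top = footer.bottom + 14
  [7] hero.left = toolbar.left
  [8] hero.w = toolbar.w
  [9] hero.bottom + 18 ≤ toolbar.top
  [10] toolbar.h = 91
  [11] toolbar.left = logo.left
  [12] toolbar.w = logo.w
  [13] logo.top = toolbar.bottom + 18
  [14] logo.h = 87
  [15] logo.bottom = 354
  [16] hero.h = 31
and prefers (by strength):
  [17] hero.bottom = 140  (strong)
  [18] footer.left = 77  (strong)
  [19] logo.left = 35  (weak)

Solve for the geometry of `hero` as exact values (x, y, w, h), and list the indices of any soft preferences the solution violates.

hero = (x=35, y=109, w=98, h=31)
violated soft preferences: 18

1. hero.x = 35  [footer.left = hero.left]
2. hero.w = 98  [footer.w = hero.w]
3. hero.y = 109  [hero.top = footer.bottom + 14]
4. hero.h = 31  [hero.h = 31]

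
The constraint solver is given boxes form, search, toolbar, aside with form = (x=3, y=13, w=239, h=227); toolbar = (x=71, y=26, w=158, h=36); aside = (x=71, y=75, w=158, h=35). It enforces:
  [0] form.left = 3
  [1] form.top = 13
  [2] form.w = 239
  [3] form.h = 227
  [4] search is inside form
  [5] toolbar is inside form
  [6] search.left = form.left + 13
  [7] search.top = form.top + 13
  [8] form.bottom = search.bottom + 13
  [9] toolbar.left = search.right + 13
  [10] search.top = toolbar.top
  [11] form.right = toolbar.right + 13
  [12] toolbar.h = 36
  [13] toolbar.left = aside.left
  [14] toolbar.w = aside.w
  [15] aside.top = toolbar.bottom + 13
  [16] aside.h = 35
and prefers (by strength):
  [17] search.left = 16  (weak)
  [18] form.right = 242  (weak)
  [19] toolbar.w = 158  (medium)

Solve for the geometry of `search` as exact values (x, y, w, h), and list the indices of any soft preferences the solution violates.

search = (x=16, y=26, w=42, h=201)
violated soft preferences: none

1. search.x = 16  [search.left = form.left + 13]
2. search.y = 26  [search.top = form.top + 13]
3. search.h = 201  [form.bottom = search.bottom + 13]
4. search.w = 42  [toolbar.left = search.right + 13]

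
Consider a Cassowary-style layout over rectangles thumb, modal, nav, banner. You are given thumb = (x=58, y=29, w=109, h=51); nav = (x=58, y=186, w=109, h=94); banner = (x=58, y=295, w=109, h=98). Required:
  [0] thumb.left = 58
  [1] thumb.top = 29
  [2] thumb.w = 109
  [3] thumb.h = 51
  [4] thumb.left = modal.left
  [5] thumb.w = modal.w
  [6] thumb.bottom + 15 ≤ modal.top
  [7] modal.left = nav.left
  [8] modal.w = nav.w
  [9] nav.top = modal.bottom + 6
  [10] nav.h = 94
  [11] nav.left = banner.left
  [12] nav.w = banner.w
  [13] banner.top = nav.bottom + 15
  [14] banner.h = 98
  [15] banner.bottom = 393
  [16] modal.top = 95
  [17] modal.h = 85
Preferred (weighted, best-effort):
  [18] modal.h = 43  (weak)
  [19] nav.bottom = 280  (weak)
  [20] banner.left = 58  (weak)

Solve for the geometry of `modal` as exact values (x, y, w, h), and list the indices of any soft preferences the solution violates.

modal = (x=58, y=95, w=109, h=85)
violated soft preferences: 18

1. modal.x = 58  [thumb.left = modal.left]
2. modal.w = 109  [thumb.w = modal.w]
3. modal.y = 95  [modal.top = 95]
4. modal.h = 85  [modal.h = 85]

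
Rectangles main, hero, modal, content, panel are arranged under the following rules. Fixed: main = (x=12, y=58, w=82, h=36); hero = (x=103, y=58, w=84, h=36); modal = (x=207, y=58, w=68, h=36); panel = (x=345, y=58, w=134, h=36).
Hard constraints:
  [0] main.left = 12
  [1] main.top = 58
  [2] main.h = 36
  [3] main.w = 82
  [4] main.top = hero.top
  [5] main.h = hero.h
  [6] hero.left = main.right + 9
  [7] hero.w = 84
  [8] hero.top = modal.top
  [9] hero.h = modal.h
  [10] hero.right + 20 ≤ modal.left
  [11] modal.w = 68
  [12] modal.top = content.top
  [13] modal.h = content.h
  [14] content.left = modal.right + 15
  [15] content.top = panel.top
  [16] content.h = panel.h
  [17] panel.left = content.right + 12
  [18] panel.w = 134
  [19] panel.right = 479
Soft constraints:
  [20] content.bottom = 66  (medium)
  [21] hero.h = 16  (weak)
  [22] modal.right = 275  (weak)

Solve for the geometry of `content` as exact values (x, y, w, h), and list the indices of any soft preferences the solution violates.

1. content.y = 58  [modal.top = content.top]
2. content.h = 36  [modal.h = content.h]
3. content.x = 290  [content.left = modal.right + 15]
4. content.w = 43  [panel.left = content.right + 12]

content = (x=290, y=58, w=43, h=36)
violated soft preferences: 20, 21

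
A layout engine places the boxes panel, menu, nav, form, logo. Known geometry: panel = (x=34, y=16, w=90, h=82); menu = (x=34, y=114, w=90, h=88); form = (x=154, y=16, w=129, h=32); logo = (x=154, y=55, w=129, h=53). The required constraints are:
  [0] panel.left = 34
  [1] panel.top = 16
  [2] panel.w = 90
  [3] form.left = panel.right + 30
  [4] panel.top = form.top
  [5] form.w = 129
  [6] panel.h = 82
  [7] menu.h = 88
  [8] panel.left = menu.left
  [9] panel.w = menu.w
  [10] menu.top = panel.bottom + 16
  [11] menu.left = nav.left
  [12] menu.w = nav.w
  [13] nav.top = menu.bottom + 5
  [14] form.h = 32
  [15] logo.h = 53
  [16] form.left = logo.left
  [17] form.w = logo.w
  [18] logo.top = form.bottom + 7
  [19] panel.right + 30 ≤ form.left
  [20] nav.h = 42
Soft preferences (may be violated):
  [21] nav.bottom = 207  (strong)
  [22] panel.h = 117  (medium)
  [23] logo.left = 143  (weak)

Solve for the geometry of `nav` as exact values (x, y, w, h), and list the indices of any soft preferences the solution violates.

nav = (x=34, y=207, w=90, h=42)
violated soft preferences: 21, 22, 23

1. nav.x = 34  [menu.left = nav.left]
2. nav.w = 90  [menu.w = nav.w]
3. nav.y = 207  [nav.top = menu.bottom + 5]
4. nav.h = 42  [nav.h = 42]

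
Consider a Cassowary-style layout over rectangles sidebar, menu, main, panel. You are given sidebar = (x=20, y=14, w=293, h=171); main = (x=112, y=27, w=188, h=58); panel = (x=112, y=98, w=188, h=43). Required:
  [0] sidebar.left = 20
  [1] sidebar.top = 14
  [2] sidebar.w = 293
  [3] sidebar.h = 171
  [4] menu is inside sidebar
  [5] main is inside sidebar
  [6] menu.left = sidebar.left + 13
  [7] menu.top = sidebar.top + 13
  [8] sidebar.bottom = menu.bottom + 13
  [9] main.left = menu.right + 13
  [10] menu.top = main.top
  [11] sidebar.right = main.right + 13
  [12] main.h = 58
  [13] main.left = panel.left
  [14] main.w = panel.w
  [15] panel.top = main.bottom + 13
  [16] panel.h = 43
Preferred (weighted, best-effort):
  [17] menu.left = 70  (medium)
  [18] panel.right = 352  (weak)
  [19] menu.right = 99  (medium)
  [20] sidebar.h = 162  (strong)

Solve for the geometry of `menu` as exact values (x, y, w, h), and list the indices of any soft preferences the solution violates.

menu = (x=33, y=27, w=66, h=145)
violated soft preferences: 17, 18, 20

1. menu.x = 33  [menu.left = sidebar.left + 13]
2. menu.y = 27  [menu.top = sidebar.top + 13]
3. menu.h = 145  [sidebar.bottom = menu.bottom + 13]
4. menu.w = 66  [main.left = menu.right + 13]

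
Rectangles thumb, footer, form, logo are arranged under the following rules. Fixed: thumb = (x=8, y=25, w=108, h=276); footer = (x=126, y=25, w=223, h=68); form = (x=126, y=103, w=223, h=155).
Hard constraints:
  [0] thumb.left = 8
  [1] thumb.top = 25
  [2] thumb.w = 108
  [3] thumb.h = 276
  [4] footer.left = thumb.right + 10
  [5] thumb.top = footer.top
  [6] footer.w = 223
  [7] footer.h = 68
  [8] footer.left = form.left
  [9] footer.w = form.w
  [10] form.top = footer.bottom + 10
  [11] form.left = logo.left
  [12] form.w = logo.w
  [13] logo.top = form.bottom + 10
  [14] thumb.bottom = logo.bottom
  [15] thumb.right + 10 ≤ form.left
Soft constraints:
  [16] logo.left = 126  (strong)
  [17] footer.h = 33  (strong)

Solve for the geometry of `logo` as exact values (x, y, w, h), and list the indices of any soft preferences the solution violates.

1. logo.x = 126  [form.left = logo.left]
2. logo.w = 223  [form.w = logo.w]
3. logo.y = 268  [logo.top = form.bottom + 10]
4. logo.h = 33  [thumb.bottom = logo.bottom]

logo = (x=126, y=268, w=223, h=33)
violated soft preferences: 17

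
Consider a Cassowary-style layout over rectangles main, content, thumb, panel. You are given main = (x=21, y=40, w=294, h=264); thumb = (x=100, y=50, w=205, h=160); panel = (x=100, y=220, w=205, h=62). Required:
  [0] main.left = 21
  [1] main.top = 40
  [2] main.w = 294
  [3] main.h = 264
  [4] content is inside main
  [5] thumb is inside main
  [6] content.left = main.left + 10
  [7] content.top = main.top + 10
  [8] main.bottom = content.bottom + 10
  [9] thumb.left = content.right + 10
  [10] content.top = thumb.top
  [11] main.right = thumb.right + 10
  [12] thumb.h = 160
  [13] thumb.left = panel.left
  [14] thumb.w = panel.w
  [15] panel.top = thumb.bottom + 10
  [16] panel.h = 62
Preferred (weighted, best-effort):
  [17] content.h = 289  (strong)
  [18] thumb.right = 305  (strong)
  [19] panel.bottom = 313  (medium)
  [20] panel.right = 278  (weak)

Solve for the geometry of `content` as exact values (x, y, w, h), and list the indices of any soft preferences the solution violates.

1. content.x = 31  [content.left = main.left + 10]
2. content.y = 50  [content.top = main.top + 10]
3. content.h = 244  [main.bottom = content.bottom + 10]
4. content.w = 59  [thumb.left = content.right + 10]

content = (x=31, y=50, w=59, h=244)
violated soft preferences: 17, 19, 20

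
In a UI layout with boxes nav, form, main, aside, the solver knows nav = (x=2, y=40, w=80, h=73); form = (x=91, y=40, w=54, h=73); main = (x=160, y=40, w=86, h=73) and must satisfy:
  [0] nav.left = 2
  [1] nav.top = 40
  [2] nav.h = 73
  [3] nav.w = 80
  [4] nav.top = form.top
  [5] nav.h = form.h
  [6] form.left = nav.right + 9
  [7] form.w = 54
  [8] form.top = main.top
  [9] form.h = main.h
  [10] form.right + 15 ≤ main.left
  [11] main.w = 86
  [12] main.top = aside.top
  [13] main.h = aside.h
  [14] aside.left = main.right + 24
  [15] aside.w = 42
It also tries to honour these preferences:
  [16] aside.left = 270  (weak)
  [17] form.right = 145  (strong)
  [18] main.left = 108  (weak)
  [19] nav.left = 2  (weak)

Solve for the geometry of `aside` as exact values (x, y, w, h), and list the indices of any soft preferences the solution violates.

1. aside.y = 40  [main.top = aside.top]
2. aside.h = 73  [main.h = aside.h]
3. aside.x = 270  [aside.left = main.right + 24]
4. aside.w = 42  [aside.w = 42]

aside = (x=270, y=40, w=42, h=73)
violated soft preferences: 18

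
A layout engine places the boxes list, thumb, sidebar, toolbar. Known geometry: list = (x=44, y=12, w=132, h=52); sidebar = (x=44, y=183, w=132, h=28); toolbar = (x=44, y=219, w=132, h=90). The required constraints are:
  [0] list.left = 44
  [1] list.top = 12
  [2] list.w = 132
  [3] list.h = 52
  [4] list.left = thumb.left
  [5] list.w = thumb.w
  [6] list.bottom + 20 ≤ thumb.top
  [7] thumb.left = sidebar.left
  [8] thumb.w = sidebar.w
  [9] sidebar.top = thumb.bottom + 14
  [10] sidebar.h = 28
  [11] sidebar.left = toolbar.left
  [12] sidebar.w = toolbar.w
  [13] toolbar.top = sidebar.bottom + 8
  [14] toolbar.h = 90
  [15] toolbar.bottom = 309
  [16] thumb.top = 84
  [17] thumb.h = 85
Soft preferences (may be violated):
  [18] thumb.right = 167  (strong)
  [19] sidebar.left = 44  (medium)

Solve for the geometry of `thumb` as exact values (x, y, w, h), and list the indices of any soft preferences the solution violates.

thumb = (x=44, y=84, w=132, h=85)
violated soft preferences: 18

1. thumb.x = 44  [list.left = thumb.left]
2. thumb.w = 132  [list.w = thumb.w]
3. thumb.y = 84  [thumb.top = 84]
4. thumb.h = 85  [thumb.h = 85]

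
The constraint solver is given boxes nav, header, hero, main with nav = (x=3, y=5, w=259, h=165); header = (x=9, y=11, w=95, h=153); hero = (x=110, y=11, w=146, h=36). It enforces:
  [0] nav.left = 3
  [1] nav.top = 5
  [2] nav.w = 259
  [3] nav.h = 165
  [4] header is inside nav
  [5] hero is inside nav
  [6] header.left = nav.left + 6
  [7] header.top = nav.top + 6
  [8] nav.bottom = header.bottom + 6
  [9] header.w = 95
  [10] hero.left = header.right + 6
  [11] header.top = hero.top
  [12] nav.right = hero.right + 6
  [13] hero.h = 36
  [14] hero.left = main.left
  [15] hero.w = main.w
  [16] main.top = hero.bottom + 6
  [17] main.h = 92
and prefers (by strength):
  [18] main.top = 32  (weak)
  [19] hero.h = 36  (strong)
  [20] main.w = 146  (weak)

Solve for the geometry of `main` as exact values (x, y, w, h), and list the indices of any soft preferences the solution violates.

1. main.x = 110  [hero.left = main.left]
2. main.w = 146  [hero.w = main.w]
3. main.y = 53  [main.top = hero.bottom + 6]
4. main.h = 92  [main.h = 92]

main = (x=110, y=53, w=146, h=92)
violated soft preferences: 18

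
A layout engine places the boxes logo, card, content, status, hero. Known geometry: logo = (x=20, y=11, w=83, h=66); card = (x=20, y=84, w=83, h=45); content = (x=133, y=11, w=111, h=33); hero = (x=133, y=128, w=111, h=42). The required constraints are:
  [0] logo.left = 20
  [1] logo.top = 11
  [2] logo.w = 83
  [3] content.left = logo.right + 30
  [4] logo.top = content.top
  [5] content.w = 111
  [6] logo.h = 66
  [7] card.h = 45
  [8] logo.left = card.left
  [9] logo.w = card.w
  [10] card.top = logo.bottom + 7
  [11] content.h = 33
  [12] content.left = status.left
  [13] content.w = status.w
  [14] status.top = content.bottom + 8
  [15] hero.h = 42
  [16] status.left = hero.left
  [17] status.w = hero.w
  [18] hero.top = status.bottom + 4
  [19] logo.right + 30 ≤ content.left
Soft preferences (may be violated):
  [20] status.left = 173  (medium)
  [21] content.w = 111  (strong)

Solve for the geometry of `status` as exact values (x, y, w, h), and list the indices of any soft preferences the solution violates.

1. status.x = 133  [content.left = status.left]
2. status.w = 111  [content.w = status.w]
3. status.y = 52  [status.top = content.bottom + 8]
4. status.h = 72  [hero.top = status.bottom + 4]

status = (x=133, y=52, w=111, h=72)
violated soft preferences: 20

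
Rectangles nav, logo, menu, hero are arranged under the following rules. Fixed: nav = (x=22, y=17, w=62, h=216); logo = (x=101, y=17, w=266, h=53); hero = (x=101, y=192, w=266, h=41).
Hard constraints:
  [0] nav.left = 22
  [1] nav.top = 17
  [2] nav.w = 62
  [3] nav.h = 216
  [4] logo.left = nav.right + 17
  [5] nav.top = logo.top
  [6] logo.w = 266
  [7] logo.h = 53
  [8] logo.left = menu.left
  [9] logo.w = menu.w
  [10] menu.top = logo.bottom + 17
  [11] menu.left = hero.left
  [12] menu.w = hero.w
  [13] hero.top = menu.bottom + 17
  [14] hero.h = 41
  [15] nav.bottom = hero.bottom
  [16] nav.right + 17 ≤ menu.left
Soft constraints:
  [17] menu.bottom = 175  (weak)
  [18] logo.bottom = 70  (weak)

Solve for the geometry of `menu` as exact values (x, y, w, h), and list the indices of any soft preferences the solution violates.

menu = (x=101, y=87, w=266, h=88)
violated soft preferences: none

1. menu.x = 101  [logo.left = menu.left]
2. menu.w = 266  [logo.w = menu.w]
3. menu.y = 87  [menu.top = logo.bottom + 17]
4. menu.h = 88  [hero.top = menu.bottom + 17]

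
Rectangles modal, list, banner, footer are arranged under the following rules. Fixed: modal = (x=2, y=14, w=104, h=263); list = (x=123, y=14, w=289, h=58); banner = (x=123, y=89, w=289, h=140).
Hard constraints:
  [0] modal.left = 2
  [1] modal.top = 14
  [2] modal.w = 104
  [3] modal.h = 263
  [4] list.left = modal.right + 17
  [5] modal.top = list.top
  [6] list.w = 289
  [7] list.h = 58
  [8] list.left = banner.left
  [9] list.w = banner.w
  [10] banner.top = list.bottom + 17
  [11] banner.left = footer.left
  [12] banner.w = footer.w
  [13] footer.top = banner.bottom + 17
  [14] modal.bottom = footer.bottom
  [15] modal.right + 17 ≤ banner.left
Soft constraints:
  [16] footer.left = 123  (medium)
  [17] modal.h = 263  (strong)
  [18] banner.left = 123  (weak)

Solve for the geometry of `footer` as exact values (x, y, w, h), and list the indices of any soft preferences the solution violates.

footer = (x=123, y=246, w=289, h=31)
violated soft preferences: none

1. footer.x = 123  [banner.left = footer.left]
2. footer.w = 289  [banner.w = footer.w]
3. footer.y = 246  [footer.top = banner.bottom + 17]
4. footer.h = 31  [modal.bottom = footer.bottom]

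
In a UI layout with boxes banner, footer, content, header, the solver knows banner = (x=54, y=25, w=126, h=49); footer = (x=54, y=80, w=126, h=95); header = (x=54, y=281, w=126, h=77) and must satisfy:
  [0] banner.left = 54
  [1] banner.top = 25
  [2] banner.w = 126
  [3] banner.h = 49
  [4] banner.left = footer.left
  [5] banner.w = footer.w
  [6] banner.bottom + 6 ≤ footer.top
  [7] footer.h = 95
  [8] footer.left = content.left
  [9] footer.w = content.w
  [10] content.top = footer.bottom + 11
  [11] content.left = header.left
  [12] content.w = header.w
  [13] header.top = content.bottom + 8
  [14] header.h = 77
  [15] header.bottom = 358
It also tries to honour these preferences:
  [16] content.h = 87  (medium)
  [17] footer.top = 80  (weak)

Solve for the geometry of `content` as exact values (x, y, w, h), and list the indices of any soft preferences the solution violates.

content = (x=54, y=186, w=126, h=87)
violated soft preferences: none

1. content.x = 54  [footer.left = content.left]
2. content.w = 126  [footer.w = content.w]
3. content.y = 186  [content.top = footer.bottom + 11]
4. content.h = 87  [header.top = content.bottom + 8]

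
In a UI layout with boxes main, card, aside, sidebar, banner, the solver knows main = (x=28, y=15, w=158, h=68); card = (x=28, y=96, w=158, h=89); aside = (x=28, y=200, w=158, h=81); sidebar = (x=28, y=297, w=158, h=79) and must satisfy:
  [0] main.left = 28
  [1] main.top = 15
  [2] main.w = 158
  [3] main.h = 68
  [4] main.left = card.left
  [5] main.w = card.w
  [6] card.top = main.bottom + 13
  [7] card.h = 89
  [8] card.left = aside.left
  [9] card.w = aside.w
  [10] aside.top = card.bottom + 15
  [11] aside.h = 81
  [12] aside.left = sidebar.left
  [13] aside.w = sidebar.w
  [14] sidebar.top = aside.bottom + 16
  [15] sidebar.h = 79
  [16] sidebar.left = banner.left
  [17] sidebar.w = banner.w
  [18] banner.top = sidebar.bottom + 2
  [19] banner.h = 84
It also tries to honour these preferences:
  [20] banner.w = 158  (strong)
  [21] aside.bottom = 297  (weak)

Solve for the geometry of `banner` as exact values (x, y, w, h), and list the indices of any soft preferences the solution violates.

1. banner.x = 28  [sidebar.left = banner.left]
2. banner.w = 158  [sidebar.w = banner.w]
3. banner.y = 378  [banner.top = sidebar.bottom + 2]
4. banner.h = 84  [banner.h = 84]

banner = (x=28, y=378, w=158, h=84)
violated soft preferences: 21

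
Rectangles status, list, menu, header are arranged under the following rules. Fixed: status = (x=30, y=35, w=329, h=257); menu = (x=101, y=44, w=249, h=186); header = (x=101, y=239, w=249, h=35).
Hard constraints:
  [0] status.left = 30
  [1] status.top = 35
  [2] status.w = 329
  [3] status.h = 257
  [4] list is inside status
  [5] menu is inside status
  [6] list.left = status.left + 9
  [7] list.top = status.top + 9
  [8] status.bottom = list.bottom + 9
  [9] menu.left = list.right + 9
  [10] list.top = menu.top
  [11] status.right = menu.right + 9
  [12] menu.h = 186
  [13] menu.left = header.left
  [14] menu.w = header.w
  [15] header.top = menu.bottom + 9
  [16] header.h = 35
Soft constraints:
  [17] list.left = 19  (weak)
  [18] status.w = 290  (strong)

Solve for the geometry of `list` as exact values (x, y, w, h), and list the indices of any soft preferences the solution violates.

list = (x=39, y=44, w=53, h=239)
violated soft preferences: 17, 18

1. list.x = 39  [list.left = status.left + 9]
2. list.y = 44  [list.top = status.top + 9]
3. list.h = 239  [status.bottom = list.bottom + 9]
4. list.w = 53  [menu.left = list.right + 9]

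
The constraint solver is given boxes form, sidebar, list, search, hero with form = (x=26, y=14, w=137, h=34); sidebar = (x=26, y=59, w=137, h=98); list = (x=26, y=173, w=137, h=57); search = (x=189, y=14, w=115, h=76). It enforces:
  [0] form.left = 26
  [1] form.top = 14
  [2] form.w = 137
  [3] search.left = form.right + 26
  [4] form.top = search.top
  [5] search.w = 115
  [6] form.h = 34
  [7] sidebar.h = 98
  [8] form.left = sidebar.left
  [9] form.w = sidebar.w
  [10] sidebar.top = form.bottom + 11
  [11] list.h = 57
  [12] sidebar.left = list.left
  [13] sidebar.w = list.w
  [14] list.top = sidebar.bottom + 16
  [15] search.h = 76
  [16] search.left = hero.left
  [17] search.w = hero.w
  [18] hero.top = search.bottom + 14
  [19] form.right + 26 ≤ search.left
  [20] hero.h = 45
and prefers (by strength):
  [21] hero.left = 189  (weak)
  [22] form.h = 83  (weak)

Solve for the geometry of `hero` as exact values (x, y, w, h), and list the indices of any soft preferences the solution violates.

hero = (x=189, y=104, w=115, h=45)
violated soft preferences: 22

1. hero.x = 189  [search.left = hero.left]
2. hero.w = 115  [search.w = hero.w]
3. hero.y = 104  [hero.top = search.bottom + 14]
4. hero.h = 45  [hero.h = 45]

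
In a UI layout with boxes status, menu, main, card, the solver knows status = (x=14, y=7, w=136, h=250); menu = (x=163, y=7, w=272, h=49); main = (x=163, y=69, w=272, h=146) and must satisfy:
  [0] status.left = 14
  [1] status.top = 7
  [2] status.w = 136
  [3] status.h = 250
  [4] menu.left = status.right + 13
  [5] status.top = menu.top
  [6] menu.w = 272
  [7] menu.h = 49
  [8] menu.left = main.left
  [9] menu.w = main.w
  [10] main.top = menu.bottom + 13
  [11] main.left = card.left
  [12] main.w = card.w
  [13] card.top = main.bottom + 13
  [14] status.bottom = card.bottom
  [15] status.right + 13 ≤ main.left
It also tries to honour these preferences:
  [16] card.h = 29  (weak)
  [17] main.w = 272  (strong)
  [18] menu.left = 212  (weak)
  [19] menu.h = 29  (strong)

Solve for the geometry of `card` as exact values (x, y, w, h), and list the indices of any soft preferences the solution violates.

1. card.x = 163  [main.left = card.left]
2. card.w = 272  [main.w = card.w]
3. card.y = 228  [card.top = main.bottom + 13]
4. card.h = 29  [status.bottom = card.bottom]

card = (x=163, y=228, w=272, h=29)
violated soft preferences: 18, 19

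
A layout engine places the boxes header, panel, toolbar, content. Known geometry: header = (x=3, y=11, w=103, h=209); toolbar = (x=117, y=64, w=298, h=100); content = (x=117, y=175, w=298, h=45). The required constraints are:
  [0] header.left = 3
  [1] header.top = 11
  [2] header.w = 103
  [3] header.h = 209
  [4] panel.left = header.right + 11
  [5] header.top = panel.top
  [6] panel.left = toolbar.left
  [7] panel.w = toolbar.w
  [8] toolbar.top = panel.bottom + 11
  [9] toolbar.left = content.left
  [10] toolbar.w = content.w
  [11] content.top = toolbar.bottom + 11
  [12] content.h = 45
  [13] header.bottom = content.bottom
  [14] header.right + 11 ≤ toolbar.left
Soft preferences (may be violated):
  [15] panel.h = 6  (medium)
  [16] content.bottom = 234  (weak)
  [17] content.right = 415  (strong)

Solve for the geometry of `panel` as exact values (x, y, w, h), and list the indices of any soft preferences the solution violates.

panel = (x=117, y=11, w=298, h=42)
violated soft preferences: 15, 16

1. panel.x = 117  [panel.left = header.right + 11]
2. panel.y = 11  [header.top = panel.top]
3. panel.w = 298  [panel.w = toolbar.w]
4. panel.h = 42  [toolbar.top = panel.bottom + 11]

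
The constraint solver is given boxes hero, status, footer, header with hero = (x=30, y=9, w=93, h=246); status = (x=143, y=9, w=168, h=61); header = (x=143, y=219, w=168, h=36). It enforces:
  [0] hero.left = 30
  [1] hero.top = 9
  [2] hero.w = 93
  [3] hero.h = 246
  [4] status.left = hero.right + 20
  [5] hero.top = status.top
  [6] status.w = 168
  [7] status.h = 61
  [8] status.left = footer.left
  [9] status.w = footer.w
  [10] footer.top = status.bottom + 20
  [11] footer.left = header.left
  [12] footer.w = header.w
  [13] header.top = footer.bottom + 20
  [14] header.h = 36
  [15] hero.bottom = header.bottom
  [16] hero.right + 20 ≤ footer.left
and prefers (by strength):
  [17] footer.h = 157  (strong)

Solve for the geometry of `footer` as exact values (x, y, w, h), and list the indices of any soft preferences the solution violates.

1. footer.x = 143  [status.left = footer.left]
2. footer.w = 168  [status.w = footer.w]
3. footer.y = 90  [footer.top = status.bottom + 20]
4. footer.h = 109  [header.top = footer.bottom + 20]

footer = (x=143, y=90, w=168, h=109)
violated soft preferences: 17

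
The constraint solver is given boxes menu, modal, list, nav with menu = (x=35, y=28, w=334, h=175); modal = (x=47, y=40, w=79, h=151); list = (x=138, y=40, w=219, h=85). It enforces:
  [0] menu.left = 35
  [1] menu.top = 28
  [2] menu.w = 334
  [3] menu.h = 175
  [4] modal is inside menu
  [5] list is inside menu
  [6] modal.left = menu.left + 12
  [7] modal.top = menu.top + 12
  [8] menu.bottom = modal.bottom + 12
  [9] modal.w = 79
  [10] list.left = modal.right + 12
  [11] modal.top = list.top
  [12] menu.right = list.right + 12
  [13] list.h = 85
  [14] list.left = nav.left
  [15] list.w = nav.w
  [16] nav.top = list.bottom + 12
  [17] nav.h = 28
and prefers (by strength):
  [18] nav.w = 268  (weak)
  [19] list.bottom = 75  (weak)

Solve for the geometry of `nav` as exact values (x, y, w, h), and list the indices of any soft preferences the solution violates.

nav = (x=138, y=137, w=219, h=28)
violated soft preferences: 18, 19

1. nav.x = 138  [list.left = nav.left]
2. nav.w = 219  [list.w = nav.w]
3. nav.y = 137  [nav.top = list.bottom + 12]
4. nav.h = 28  [nav.h = 28]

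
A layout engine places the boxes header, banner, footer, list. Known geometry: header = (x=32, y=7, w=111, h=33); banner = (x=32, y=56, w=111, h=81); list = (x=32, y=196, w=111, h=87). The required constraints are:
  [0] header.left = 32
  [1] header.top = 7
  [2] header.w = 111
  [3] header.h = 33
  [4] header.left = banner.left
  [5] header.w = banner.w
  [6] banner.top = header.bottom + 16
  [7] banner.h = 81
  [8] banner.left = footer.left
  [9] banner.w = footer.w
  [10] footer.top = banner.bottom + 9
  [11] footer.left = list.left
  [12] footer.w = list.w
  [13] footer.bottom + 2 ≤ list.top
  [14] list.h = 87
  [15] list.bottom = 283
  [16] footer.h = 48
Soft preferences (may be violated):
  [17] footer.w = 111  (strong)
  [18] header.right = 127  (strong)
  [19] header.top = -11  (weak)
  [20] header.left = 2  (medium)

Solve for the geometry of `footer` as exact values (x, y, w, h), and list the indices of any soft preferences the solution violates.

1. footer.x = 32  [banner.left = footer.left]
2. footer.w = 111  [banner.w = footer.w]
3. footer.y = 146  [footer.top = banner.bottom + 9]
4. footer.h = 48  [footer.h = 48]

footer = (x=32, y=146, w=111, h=48)
violated soft preferences: 18, 19, 20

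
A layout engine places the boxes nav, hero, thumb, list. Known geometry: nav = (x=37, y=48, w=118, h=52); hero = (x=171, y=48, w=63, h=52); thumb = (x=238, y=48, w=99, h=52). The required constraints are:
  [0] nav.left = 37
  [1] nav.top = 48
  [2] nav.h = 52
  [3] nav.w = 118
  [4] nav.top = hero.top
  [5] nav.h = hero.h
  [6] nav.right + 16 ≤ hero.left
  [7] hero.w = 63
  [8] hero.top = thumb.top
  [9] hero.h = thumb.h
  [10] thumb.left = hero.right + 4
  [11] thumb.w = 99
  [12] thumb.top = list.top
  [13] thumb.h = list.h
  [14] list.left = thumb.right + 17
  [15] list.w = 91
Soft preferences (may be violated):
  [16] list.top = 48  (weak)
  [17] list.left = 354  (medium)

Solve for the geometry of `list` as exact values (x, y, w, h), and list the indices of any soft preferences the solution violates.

list = (x=354, y=48, w=91, h=52)
violated soft preferences: none

1. list.y = 48  [thumb.top = list.top]
2. list.h = 52  [thumb.h = list.h]
3. list.x = 354  [list.left = thumb.right + 17]
4. list.w = 91  [list.w = 91]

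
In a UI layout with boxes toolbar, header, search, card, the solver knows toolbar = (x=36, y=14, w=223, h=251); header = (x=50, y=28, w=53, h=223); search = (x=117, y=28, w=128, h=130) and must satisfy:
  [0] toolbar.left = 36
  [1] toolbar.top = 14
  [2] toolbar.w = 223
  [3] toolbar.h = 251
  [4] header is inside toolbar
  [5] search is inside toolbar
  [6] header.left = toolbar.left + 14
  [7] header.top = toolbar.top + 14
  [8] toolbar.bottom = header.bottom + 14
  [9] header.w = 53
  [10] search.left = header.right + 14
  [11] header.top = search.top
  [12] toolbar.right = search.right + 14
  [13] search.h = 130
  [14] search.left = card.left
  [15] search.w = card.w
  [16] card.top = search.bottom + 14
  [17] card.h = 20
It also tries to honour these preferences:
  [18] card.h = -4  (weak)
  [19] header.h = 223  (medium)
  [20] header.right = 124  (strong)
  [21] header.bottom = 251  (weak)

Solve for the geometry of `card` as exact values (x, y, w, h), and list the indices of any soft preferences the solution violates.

1. card.x = 117  [search.left = card.left]
2. card.w = 128  [search.w = card.w]
3. card.y = 172  [card.top = search.bottom + 14]
4. card.h = 20  [card.h = 20]

card = (x=117, y=172, w=128, h=20)
violated soft preferences: 18, 20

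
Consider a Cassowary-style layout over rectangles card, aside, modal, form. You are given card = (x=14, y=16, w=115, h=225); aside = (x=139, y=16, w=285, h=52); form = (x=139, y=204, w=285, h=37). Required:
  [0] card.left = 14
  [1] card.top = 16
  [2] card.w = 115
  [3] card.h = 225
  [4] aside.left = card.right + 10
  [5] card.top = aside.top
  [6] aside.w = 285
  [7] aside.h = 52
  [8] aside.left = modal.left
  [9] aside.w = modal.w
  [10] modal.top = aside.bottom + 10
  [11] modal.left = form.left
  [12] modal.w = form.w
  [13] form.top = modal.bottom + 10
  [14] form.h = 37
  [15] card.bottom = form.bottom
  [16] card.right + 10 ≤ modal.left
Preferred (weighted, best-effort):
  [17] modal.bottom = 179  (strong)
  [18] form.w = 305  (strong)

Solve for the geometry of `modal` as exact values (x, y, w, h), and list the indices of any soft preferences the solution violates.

1. modal.x = 139  [aside.left = modal.left]
2. modal.w = 285  [aside.w = modal.w]
3. modal.y = 78  [modal.top = aside.bottom + 10]
4. modal.h = 116  [form.top = modal.bottom + 10]

modal = (x=139, y=78, w=285, h=116)
violated soft preferences: 17, 18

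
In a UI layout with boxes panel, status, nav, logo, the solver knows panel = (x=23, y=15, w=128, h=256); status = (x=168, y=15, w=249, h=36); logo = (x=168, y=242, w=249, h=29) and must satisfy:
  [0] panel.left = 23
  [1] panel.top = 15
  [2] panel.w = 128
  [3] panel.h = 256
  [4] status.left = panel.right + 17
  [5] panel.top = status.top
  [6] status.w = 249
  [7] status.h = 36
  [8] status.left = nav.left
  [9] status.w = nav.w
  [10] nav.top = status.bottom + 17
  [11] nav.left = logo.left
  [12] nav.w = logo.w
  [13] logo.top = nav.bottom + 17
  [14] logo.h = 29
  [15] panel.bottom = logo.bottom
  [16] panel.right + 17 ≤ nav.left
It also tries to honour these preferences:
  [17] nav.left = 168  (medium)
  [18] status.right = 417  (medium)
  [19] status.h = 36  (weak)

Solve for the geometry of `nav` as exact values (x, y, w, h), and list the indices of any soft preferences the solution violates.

nav = (x=168, y=68, w=249, h=157)
violated soft preferences: none

1. nav.x = 168  [status.left = nav.left]
2. nav.w = 249  [status.w = nav.w]
3. nav.y = 68  [nav.top = status.bottom + 17]
4. nav.h = 157  [logo.top = nav.bottom + 17]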